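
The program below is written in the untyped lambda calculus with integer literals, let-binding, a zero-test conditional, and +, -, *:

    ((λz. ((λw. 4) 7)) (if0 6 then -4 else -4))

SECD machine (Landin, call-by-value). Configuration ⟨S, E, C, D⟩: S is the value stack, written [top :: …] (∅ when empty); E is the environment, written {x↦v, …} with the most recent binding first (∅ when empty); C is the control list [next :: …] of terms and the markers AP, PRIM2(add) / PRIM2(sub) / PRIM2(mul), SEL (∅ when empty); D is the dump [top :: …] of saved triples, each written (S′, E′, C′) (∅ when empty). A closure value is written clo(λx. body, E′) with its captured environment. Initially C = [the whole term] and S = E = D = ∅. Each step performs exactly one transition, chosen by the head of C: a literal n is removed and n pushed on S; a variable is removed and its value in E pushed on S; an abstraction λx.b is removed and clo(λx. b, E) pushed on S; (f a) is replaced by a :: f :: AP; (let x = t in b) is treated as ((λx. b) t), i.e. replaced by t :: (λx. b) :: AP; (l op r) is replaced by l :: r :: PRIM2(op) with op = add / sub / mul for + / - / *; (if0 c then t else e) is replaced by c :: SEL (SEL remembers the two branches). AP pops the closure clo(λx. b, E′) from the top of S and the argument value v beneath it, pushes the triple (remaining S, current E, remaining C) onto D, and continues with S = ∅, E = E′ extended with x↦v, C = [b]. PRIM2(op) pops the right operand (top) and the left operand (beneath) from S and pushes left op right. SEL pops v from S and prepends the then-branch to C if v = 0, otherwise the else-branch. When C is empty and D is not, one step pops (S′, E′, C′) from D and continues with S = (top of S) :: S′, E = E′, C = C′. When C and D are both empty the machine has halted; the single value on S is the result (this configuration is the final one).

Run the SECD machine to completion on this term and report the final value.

t=0: [S=∅ | E=∅ | C=[((λz. ((λw. 4) 7)) (if0 6 then -4 else -4))] | D=∅]
t=1: [S=∅ | E=∅ | C=[(if0 6 then -4 else -4) :: (λz. ((λw. 4) 7)) :: AP] | D=∅]
t=2: [S=∅ | E=∅ | C=[6 :: SEL :: (λz. ((λw. 4) 7)) :: AP] | D=∅]
t=3: [S=[6] | E=∅ | C=[SEL :: (λz. ((λw. 4) 7)) :: AP] | D=∅]
t=4: [S=∅ | E=∅ | C=[-4 :: (λz. ((λw. 4) 7)) :: AP] | D=∅]
t=5: [S=[-4] | E=∅ | C=[(λz. ((λw. 4) 7)) :: AP] | D=∅]
t=6: [S=[clo(λz. ((λw. 4) 7), ∅) :: -4] | E=∅ | C=[AP] | D=∅]
t=7: [S=∅ | E={z↦-4} | C=[((λw. 4) 7)] | D=[(∅, ∅, ∅)]]
t=8: [S=∅ | E={z↦-4} | C=[7 :: (λw. 4) :: AP] | D=[(∅, ∅, ∅)]]
t=9: [S=[7] | E={z↦-4} | C=[(λw. 4) :: AP] | D=[(∅, ∅, ∅)]]
t=10: [S=[clo(λw. 4, {z↦-4}) :: 7] | E={z↦-4} | C=[AP] | D=[(∅, ∅, ∅)]]
t=11: [S=∅ | E={w↦7, z↦-4} | C=[4] | D=[(∅, {z↦-4}, ∅) :: (∅, ∅, ∅)]]
t=12: [S=[4] | E={w↦7, z↦-4} | C=∅ | D=[(∅, {z↦-4}, ∅) :: (∅, ∅, ∅)]]
t=13: [S=[4] | E={z↦-4} | C=∅ | D=[(∅, ∅, ∅)]]
t=14: [S=[4] | E=∅ | C=∅ | D=∅]
→ final value 4

Answer: 4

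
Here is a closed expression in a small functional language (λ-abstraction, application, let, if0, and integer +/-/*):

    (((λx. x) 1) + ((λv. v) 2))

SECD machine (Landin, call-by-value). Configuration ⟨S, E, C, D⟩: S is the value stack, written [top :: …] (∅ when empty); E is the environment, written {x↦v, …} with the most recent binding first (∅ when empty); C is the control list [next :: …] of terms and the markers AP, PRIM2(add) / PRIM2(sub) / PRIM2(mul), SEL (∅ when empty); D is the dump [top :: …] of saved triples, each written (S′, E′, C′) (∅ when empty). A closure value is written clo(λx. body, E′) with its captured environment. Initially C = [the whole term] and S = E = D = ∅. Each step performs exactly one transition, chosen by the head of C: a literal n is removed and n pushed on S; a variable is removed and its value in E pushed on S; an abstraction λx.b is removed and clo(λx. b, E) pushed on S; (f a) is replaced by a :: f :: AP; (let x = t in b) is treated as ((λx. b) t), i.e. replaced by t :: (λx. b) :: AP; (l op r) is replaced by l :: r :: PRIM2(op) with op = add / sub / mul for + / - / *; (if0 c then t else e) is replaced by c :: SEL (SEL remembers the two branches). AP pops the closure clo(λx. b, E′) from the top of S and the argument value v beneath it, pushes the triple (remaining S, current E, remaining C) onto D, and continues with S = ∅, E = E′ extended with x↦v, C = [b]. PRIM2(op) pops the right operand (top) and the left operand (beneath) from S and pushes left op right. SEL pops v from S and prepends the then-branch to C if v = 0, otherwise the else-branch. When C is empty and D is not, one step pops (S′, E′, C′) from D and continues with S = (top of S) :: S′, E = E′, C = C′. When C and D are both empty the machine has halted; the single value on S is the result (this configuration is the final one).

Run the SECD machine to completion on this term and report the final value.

[0] [S=∅ | E=∅ | C=[(((λx. x) 1) + ((λv. v) 2))] | D=∅]
[1] [S=∅ | E=∅ | C=[((λx. x) 1) :: ((λv. v) 2) :: PRIM2(add)] | D=∅]
[2] [S=∅ | E=∅ | C=[1 :: (λx. x) :: AP :: ((λv. v) 2) :: PRIM2(add)] | D=∅]
[3] [S=[1] | E=∅ | C=[(λx. x) :: AP :: ((λv. v) 2) :: PRIM2(add)] | D=∅]
[4] [S=[clo(λx. x, ∅) :: 1] | E=∅ | C=[AP :: ((λv. v) 2) :: PRIM2(add)] | D=∅]
[5] [S=∅ | E={x↦1} | C=[x] | D=[(∅, ∅, [((λv. v) 2) :: PRIM2(add)])]]
[6] [S=[1] | E={x↦1} | C=∅ | D=[(∅, ∅, [((λv. v) 2) :: PRIM2(add)])]]
[7] [S=[1] | E=∅ | C=[((λv. v) 2) :: PRIM2(add)] | D=∅]
[8] [S=[1] | E=∅ | C=[2 :: (λv. v) :: AP :: PRIM2(add)] | D=∅]
[9] [S=[2 :: 1] | E=∅ | C=[(λv. v) :: AP :: PRIM2(add)] | D=∅]
[10] [S=[clo(λv. v, ∅) :: 2 :: 1] | E=∅ | C=[AP :: PRIM2(add)] | D=∅]
[11] [S=∅ | E={v↦2} | C=[v] | D=[([1], ∅, [PRIM2(add)])]]
[12] [S=[2] | E={v↦2} | C=∅ | D=[([1], ∅, [PRIM2(add)])]]
[13] [S=[2 :: 1] | E=∅ | C=[PRIM2(add)] | D=∅]
[14] [S=[3] | E=∅ | C=∅ | D=∅]
→ final value 3

Answer: 3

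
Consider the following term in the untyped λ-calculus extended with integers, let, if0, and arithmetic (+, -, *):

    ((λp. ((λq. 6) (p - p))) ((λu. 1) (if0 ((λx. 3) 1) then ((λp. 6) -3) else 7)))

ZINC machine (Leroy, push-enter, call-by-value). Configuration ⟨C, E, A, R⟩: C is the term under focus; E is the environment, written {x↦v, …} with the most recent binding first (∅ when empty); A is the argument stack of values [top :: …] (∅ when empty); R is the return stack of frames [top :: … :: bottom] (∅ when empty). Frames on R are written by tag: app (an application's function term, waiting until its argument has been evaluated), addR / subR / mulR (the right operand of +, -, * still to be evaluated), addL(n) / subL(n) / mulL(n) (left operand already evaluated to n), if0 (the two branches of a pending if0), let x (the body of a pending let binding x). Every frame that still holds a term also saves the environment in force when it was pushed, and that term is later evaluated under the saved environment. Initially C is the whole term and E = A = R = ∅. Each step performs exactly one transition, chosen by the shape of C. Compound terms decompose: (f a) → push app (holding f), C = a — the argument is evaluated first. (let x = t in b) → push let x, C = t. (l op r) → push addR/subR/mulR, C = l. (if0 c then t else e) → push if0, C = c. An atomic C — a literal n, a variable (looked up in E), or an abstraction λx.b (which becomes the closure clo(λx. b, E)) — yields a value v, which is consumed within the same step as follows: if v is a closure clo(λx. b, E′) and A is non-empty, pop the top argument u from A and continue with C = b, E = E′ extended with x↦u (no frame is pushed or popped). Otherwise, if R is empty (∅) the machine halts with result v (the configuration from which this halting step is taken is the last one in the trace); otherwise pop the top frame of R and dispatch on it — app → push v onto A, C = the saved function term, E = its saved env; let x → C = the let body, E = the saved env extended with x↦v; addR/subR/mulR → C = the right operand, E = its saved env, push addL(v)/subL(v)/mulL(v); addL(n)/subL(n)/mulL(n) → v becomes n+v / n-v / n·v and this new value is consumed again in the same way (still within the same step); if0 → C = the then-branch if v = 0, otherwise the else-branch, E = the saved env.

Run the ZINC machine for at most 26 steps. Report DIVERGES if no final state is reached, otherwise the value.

Answer: 6

Machine steps:
t=0: <C=((λp. ((λq. 6) (p - p))) ((λu. 1) (if0 ((λx. 3) 1) then ((λp. 6) -3) else 7))), E=∅, A=∅, R=∅>
t=1: <C=((λu. 1) (if0 ((λx. 3) 1) then ((λp. 6) -3) else 7)), E=∅, A=∅, R=[app]>
t=2: <C=(if0 ((λx. 3) 1) then ((λp. 6) -3) else 7), E=∅, A=∅, R=[app :: app]>
t=3: <C=((λx. 3) 1), E=∅, A=∅, R=[if0 :: app :: app]>
t=4: <C=1, E=∅, A=∅, R=[app :: if0 :: app :: app]>
t=5: <C=(λx. 3), E=∅, A=[1], R=[if0 :: app :: app]>
t=6: <C=3, E={x↦1}, A=∅, R=[if0 :: app :: app]>
t=7: <C=7, E=∅, A=∅, R=[app :: app]>
t=8: <C=(λu. 1), E=∅, A=[7], R=[app]>
t=9: <C=1, E={u↦7}, A=∅, R=[app]>
t=10: <C=(λp. ((λq. 6) (p - p))), E=∅, A=[1], R=∅>
t=11: <C=((λq. 6) (p - p)), E={p↦1}, A=∅, R=∅>
t=12: <C=(p - p), E={p↦1}, A=∅, R=[app]>
t=13: <C=p, E={p↦1}, A=∅, R=[subR :: app]>
t=14: <C=p, E={p↦1}, A=∅, R=[subL(1) :: app]>
t=15: <C=(λq. 6), E={p↦1}, A=[0], R=∅>
t=16: <C=6, E={q↦0, p↦1}, A=∅, R=∅>
→ final value 6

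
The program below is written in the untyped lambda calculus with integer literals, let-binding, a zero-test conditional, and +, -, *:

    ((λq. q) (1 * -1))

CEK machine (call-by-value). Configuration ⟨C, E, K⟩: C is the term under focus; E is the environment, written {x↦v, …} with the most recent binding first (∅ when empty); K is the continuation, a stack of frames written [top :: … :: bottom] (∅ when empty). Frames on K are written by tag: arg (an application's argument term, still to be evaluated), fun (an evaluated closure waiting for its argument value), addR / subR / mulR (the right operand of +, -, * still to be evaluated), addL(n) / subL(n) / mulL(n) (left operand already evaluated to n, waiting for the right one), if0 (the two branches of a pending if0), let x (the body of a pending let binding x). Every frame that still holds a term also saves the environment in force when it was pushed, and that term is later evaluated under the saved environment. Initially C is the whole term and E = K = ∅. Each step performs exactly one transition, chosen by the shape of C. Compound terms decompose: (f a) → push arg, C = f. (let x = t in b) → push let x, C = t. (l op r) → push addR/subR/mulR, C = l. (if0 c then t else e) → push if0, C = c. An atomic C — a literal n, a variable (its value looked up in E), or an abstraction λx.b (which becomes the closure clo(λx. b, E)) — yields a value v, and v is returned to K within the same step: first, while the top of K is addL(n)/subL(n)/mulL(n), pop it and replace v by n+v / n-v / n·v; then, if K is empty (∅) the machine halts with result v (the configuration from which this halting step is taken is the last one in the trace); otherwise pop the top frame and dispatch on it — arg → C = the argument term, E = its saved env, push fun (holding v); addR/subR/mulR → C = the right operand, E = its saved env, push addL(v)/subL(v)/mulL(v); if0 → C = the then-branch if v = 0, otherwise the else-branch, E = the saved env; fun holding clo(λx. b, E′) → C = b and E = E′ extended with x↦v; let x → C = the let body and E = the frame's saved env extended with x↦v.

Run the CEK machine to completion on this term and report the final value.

Answer: -1

Execution trace:
0. ⟨C=((λq. q) (1 * -1)); E=∅; K=∅⟩
1. ⟨C=(λq. q); E=∅; K=[arg]⟩
2. ⟨C=(1 * -1); E=∅; K=[fun]⟩
3. ⟨C=1; E=∅; K=[mulR :: fun]⟩
4. ⟨C=-1; E=∅; K=[mulL(1) :: fun]⟩
5. ⟨C=q; E={q↦-1}; K=∅⟩
→ final value -1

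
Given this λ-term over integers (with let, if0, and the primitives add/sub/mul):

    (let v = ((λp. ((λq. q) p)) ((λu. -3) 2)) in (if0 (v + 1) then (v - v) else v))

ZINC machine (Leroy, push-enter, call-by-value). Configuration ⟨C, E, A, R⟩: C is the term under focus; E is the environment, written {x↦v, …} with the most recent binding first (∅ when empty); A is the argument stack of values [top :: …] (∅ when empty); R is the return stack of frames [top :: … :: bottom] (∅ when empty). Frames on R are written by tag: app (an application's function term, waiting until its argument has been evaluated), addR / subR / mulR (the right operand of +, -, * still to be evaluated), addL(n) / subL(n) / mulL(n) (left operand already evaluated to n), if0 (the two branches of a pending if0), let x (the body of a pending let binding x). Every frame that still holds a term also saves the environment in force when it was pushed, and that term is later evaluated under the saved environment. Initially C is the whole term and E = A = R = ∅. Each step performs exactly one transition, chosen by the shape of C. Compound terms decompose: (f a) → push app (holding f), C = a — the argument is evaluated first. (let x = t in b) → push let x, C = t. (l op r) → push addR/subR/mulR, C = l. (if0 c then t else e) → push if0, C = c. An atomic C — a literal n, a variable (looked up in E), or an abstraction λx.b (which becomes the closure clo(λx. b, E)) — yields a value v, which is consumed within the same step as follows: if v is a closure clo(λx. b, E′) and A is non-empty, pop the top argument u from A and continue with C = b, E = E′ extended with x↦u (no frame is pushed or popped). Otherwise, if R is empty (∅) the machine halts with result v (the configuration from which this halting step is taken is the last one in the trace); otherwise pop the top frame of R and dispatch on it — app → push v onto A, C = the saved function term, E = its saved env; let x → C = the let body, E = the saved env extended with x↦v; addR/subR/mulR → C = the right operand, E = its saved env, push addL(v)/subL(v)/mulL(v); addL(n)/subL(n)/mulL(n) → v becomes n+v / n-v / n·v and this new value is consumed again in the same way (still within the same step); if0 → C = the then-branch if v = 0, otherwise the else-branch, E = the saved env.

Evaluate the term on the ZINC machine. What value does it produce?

Answer: -3

Derivation:
t=0: [C=(let v = ((λp. ((λq. q) p)) ((λu. -3) 2)) in (if0 (v + 1) then (v - v) else v)) | E=∅ | A=∅ | R=∅]
t=1: [C=((λp. ((λq. q) p)) ((λu. -3) 2)) | E=∅ | A=∅ | R=[let v]]
t=2: [C=((λu. -3) 2) | E=∅ | A=∅ | R=[app :: let v]]
t=3: [C=2 | E=∅ | A=∅ | R=[app :: app :: let v]]
t=4: [C=(λu. -3) | E=∅ | A=[2] | R=[app :: let v]]
t=5: [C=-3 | E={u↦2} | A=∅ | R=[app :: let v]]
t=6: [C=(λp. ((λq. q) p)) | E=∅ | A=[-3] | R=[let v]]
t=7: [C=((λq. q) p) | E={p↦-3} | A=∅ | R=[let v]]
t=8: [C=p | E={p↦-3} | A=∅ | R=[app :: let v]]
t=9: [C=(λq. q) | E={p↦-3} | A=[-3] | R=[let v]]
t=10: [C=q | E={q↦-3, p↦-3} | A=∅ | R=[let v]]
t=11: [C=(if0 (v + 1) then (v - v) else v) | E={v↦-3} | A=∅ | R=∅]
t=12: [C=(v + 1) | E={v↦-3} | A=∅ | R=[if0]]
t=13: [C=v | E={v↦-3} | A=∅ | R=[addR :: if0]]
t=14: [C=1 | E={v↦-3} | A=∅ | R=[addL(-3) :: if0]]
t=15: [C=v | E={v↦-3} | A=∅ | R=∅]
→ final value -3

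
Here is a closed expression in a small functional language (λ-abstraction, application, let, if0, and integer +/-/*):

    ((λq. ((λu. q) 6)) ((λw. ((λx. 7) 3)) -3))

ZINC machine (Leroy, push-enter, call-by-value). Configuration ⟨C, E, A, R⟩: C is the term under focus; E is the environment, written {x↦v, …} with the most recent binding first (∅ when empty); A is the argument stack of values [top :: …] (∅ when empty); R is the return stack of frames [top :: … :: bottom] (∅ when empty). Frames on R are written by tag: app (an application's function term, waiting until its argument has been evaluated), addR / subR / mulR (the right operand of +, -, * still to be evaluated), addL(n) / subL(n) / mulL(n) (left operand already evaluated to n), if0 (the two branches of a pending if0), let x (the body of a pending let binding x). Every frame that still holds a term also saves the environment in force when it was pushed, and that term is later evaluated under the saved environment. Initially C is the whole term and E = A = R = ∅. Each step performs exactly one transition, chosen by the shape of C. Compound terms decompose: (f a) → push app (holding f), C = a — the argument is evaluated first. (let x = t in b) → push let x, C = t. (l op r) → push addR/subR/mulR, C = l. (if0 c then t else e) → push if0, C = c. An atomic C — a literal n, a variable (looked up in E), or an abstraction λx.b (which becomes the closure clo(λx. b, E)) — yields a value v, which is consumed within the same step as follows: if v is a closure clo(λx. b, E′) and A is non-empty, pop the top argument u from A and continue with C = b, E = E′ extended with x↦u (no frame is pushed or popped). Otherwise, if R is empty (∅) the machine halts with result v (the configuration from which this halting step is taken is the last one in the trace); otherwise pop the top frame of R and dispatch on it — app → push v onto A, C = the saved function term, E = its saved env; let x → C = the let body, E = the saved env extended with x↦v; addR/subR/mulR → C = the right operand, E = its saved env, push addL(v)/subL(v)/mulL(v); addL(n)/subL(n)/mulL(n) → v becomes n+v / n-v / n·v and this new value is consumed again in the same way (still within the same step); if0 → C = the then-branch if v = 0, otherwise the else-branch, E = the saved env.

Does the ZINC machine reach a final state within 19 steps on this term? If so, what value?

[0] [C=((λq. ((λu. q) 6)) ((λw. ((λx. 7) 3)) -3)) | E=∅ | A=∅ | R=∅]
[1] [C=((λw. ((λx. 7) 3)) -3) | E=∅ | A=∅ | R=[app]]
[2] [C=-3 | E=∅ | A=∅ | R=[app :: app]]
[3] [C=(λw. ((λx. 7) 3)) | E=∅ | A=[-3] | R=[app]]
[4] [C=((λx. 7) 3) | E={w↦-3} | A=∅ | R=[app]]
[5] [C=3 | E={w↦-3} | A=∅ | R=[app :: app]]
[6] [C=(λx. 7) | E={w↦-3} | A=[3] | R=[app]]
[7] [C=7 | E={x↦3, w↦-3} | A=∅ | R=[app]]
[8] [C=(λq. ((λu. q) 6)) | E=∅ | A=[7] | R=∅]
[9] [C=((λu. q) 6) | E={q↦7} | A=∅ | R=∅]
[10] [C=6 | E={q↦7} | A=∅ | R=[app]]
[11] [C=(λu. q) | E={q↦7} | A=[6] | R=∅]
[12] [C=q | E={u↦6, q↦7} | A=∅ | R=∅]
→ final value 7

Answer: 7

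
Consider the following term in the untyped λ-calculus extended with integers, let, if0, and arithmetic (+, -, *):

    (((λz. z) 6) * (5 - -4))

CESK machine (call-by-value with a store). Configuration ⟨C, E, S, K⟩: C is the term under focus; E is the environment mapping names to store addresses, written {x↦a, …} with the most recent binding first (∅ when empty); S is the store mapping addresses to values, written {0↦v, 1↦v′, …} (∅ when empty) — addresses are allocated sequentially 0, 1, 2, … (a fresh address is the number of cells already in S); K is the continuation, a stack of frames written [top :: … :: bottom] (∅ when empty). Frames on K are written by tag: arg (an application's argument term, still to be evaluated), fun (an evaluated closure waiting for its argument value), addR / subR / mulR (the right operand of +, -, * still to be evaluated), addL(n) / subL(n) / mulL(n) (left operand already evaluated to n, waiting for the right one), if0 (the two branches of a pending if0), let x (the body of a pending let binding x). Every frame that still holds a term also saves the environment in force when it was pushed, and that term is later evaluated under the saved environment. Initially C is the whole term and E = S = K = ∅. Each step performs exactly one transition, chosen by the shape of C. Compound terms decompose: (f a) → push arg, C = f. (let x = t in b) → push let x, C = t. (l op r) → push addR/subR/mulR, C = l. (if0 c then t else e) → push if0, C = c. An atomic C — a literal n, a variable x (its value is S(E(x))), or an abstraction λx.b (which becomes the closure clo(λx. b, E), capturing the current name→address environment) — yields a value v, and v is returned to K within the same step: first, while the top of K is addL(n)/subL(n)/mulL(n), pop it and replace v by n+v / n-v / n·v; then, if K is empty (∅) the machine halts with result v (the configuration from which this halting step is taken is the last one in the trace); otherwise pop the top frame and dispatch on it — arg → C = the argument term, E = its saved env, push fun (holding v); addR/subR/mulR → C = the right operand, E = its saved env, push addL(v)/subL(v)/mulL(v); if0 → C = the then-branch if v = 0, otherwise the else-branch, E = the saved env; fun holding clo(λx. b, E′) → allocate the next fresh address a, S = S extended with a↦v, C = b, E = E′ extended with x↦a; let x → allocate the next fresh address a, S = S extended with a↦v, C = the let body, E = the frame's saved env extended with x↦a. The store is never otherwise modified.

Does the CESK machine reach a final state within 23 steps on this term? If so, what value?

t=0: ⟨C=(((λz. z) 6) * (5 - -4)); E=∅; S=∅; K=∅⟩
t=1: ⟨C=((λz. z) 6); E=∅; S=∅; K=[mulR]⟩
t=2: ⟨C=(λz. z); E=∅; S=∅; K=[arg :: mulR]⟩
t=3: ⟨C=6; E=∅; S=∅; K=[fun :: mulR]⟩
t=4: ⟨C=z; E={z↦0}; S={0↦6}; K=[mulR]⟩
t=5: ⟨C=(5 - -4); E=∅; S={0↦6}; K=[mulL(6)]⟩
t=6: ⟨C=5; E=∅; S={0↦6}; K=[subR :: mulL(6)]⟩
t=7: ⟨C=-4; E=∅; S={0↦6}; K=[subL(5) :: mulL(6)]⟩
→ final value 54

Answer: 54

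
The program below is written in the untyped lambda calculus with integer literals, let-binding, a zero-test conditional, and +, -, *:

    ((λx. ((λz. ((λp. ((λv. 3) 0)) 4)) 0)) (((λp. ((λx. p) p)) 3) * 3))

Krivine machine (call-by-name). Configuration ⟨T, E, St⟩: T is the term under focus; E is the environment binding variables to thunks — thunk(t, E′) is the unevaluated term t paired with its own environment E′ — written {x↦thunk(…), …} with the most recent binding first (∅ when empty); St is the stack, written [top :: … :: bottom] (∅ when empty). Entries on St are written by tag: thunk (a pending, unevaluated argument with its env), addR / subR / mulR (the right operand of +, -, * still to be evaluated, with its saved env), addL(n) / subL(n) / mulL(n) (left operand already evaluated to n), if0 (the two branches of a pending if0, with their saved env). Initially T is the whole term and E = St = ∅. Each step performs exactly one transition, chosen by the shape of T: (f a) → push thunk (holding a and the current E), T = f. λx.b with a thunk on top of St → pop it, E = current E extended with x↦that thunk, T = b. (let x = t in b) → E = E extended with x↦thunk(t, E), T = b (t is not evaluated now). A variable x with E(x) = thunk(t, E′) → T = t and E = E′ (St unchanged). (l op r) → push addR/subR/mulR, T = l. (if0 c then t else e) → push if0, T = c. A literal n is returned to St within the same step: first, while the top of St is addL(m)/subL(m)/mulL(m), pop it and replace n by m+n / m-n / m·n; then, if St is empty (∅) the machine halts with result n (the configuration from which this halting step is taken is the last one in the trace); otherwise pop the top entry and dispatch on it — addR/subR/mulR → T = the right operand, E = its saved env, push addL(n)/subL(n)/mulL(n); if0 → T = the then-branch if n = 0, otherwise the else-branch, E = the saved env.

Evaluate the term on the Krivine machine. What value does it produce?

Answer: 3

Machine steps:
[0] <T=((λx. ((λz. ((λp. ((λv. 3) 0)) 4)) 0)) (((λp. ((λx. p) p)) 3) * 3)), E=∅, St=∅>
[1] <T=(λx. ((λz. ((λp. ((λv. 3) 0)) 4)) 0)), E=∅, St=[thunk]>
[2] <T=((λz. ((λp. ((λv. 3) 0)) 4)) 0), E={x↦thunk((((λp. ((λx. p) p)) 3) * 3), ∅)}, St=∅>
[3] <T=(λz. ((λp. ((λv. 3) 0)) 4)), E={x↦thunk((((λp. ((λx. p) p)) 3) * 3), ∅)}, St=[thunk]>
[4] <T=((λp. ((λv. 3) 0)) 4), E={z↦thunk(0, {x↦thunk((((λp. ((λx. p) p)) 3) * 3), ∅)}), x↦thunk((((λp. ((λx. p) p)) 3) * 3), ∅)}, St=∅>
[5] <T=(λp. ((λv. 3) 0)), E={z↦thunk(0, {x↦thunk((((λp. ((λx. p) p)) 3) * 3), ∅)}), x↦thunk((((λp. ((λx. p) p)) 3) * 3), ∅)}, St=[thunk]>
[6] <T=((λv. 3) 0), E={p↦thunk(4, {z↦thunk(0, {x↦thunk((((λp. ((λx. p) p)) 3) * 3), ∅)}), x↦thunk((((λp. ((λx. p) p)) 3) * 3), ∅)}), z↦thunk(0, {x↦thunk((((λp. ((λx. p) p)) 3) * 3), ∅)}), x↦thunk((((λp. ((λx. p) p)) 3) * 3), ∅)}, St=∅>
[7] <T=(λv. 3), E={p↦thunk(4, {z↦thunk(0, {x↦thunk((((λp. ((λx. p) p)) 3) * 3), ∅)}), x↦thunk((((λp. ((λx. p) p)) 3) * 3), ∅)}), z↦thunk(0, {x↦thunk((((λp. ((λx. p) p)) 3) * 3), ∅)}), x↦thunk((((λp. ((λx. p) p)) 3) * 3), ∅)}, St=[thunk]>
[8] <T=3, E={v↦thunk(0, {p↦thunk(4, {z↦thunk(0, {x↦thunk((((λp. ((λx. p) p)) 3) * 3), ∅)}), x↦thunk((((λp. ((λx. p) p)) 3) * 3), ∅)}), z↦thunk(0, {x↦thunk((((λp. ((λx. p) p)) 3) * 3), ∅)}), x↦thunk((((λp. ((λx. p) p)) 3) * 3), ∅)}), p↦thunk(4, {z↦thunk(0, {x↦thunk((((λp. ((λx. p) p)) 3) * 3), ∅)}), x↦thunk((((λp. ((λx. p) p)) 3) * 3), ∅)}), z↦thunk(0, {x↦thunk((((λp. ((λx. p) p)) 3) * 3), ∅)}), x↦thunk((((λp. ((λx. p) p)) 3) * 3), ∅)}, St=∅>
→ final value 3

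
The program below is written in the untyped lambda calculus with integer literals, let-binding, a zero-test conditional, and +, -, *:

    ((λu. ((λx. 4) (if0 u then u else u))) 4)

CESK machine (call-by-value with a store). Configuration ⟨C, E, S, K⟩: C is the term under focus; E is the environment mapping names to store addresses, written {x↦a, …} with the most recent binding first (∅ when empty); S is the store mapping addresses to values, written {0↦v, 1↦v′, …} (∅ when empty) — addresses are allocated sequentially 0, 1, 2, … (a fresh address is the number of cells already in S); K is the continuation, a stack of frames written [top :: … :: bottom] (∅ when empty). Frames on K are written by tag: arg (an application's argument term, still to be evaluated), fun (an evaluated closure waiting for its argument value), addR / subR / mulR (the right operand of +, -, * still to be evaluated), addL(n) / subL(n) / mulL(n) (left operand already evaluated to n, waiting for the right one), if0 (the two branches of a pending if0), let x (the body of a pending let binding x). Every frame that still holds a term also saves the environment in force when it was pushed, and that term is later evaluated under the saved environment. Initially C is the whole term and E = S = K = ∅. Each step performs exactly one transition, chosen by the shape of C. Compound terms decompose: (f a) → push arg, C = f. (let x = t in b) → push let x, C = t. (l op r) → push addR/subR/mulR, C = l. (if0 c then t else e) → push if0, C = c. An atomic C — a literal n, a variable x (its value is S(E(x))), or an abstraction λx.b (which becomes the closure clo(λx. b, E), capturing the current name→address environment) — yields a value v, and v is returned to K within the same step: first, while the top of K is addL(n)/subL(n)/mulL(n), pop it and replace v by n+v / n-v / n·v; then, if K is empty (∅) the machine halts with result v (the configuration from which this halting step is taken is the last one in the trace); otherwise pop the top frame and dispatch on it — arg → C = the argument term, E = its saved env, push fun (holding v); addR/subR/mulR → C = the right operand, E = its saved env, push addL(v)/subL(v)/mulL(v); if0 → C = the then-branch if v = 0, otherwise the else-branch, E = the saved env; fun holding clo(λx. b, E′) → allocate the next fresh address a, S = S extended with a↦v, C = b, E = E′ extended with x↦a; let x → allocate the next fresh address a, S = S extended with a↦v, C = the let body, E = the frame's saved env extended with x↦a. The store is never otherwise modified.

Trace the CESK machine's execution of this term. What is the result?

0. ⟨C=((λu. ((λx. 4) (if0 u then u else u))) 4); E=∅; S=∅; K=∅⟩
1. ⟨C=(λu. ((λx. 4) (if0 u then u else u))); E=∅; S=∅; K=[arg]⟩
2. ⟨C=4; E=∅; S=∅; K=[fun]⟩
3. ⟨C=((λx. 4) (if0 u then u else u)); E={u↦0}; S={0↦4}; K=∅⟩
4. ⟨C=(λx. 4); E={u↦0}; S={0↦4}; K=[arg]⟩
5. ⟨C=(if0 u then u else u); E={u↦0}; S={0↦4}; K=[fun]⟩
6. ⟨C=u; E={u↦0}; S={0↦4}; K=[if0 :: fun]⟩
7. ⟨C=u; E={u↦0}; S={0↦4}; K=[fun]⟩
8. ⟨C=4; E={x↦1, u↦0}; S={0↦4, 1↦4}; K=∅⟩
→ final value 4

Answer: 4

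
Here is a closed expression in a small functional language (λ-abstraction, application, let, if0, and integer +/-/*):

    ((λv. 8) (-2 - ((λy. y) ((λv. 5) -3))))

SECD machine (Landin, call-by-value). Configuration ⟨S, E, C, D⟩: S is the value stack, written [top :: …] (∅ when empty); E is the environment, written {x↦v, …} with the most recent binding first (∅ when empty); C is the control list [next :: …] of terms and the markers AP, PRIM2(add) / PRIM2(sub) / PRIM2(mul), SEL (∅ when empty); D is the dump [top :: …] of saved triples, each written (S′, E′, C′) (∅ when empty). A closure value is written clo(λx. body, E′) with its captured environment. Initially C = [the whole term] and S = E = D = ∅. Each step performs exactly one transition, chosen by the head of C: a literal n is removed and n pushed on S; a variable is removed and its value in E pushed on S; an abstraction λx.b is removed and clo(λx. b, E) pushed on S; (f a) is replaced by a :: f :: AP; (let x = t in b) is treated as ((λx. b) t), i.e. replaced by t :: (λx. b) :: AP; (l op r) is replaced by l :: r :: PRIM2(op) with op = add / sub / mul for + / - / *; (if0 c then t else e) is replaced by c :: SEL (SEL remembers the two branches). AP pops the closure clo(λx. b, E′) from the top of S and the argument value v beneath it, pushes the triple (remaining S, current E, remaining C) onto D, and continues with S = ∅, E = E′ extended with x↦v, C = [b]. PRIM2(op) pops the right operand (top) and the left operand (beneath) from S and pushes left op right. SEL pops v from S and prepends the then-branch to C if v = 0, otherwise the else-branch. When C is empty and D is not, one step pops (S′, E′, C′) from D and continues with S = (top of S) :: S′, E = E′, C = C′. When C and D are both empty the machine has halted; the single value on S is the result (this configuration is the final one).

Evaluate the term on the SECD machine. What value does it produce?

Answer: 8

Machine steps:
step 0: ⟨S=∅; E=∅; C=[((λv. 8) (-2 - ((λy. y) ((λv. 5) -3))))]; D=∅⟩
step 1: ⟨S=∅; E=∅; C=[(-2 - ((λy. y) ((λv. 5) -3))) :: (λv. 8) :: AP]; D=∅⟩
step 2: ⟨S=∅; E=∅; C=[-2 :: ((λy. y) ((λv. 5) -3)) :: PRIM2(sub) :: (λv. 8) :: AP]; D=∅⟩
step 3: ⟨S=[-2]; E=∅; C=[((λy. y) ((λv. 5) -3)) :: PRIM2(sub) :: (λv. 8) :: AP]; D=∅⟩
step 4: ⟨S=[-2]; E=∅; C=[((λv. 5) -3) :: (λy. y) :: AP :: PRIM2(sub) :: (λv. 8) :: AP]; D=∅⟩
step 5: ⟨S=[-2]; E=∅; C=[-3 :: (λv. 5) :: AP :: (λy. y) :: AP :: PRIM2(sub) :: (λv. 8) :: AP]; D=∅⟩
step 6: ⟨S=[-3 :: -2]; E=∅; C=[(λv. 5) :: AP :: (λy. y) :: AP :: PRIM2(sub) :: (λv. 8) :: AP]; D=∅⟩
step 7: ⟨S=[clo(λv. 5, ∅) :: -3 :: -2]; E=∅; C=[AP :: (λy. y) :: AP :: PRIM2(sub) :: (λv. 8) :: AP]; D=∅⟩
step 8: ⟨S=∅; E={v↦-3}; C=[5]; D=[([-2], ∅, [(λy. y) :: AP :: PRIM2(sub) :: (λv. 8) :: AP])]⟩
step 9: ⟨S=[5]; E={v↦-3}; C=∅; D=[([-2], ∅, [(λy. y) :: AP :: PRIM2(sub) :: (λv. 8) :: AP])]⟩
step 10: ⟨S=[5 :: -2]; E=∅; C=[(λy. y) :: AP :: PRIM2(sub) :: (λv. 8) :: AP]; D=∅⟩
step 11: ⟨S=[clo(λy. y, ∅) :: 5 :: -2]; E=∅; C=[AP :: PRIM2(sub) :: (λv. 8) :: AP]; D=∅⟩
step 12: ⟨S=∅; E={y↦5}; C=[y]; D=[([-2], ∅, [PRIM2(sub) :: (λv. 8) :: AP])]⟩
step 13: ⟨S=[5]; E={y↦5}; C=∅; D=[([-2], ∅, [PRIM2(sub) :: (λv. 8) :: AP])]⟩
step 14: ⟨S=[5 :: -2]; E=∅; C=[PRIM2(sub) :: (λv. 8) :: AP]; D=∅⟩
step 15: ⟨S=[-7]; E=∅; C=[(λv. 8) :: AP]; D=∅⟩
step 16: ⟨S=[clo(λv. 8, ∅) :: -7]; E=∅; C=[AP]; D=∅⟩
step 17: ⟨S=∅; E={v↦-7}; C=[8]; D=[(∅, ∅, ∅)]⟩
step 18: ⟨S=[8]; E={v↦-7}; C=∅; D=[(∅, ∅, ∅)]⟩
step 19: ⟨S=[8]; E=∅; C=∅; D=∅⟩
→ final value 8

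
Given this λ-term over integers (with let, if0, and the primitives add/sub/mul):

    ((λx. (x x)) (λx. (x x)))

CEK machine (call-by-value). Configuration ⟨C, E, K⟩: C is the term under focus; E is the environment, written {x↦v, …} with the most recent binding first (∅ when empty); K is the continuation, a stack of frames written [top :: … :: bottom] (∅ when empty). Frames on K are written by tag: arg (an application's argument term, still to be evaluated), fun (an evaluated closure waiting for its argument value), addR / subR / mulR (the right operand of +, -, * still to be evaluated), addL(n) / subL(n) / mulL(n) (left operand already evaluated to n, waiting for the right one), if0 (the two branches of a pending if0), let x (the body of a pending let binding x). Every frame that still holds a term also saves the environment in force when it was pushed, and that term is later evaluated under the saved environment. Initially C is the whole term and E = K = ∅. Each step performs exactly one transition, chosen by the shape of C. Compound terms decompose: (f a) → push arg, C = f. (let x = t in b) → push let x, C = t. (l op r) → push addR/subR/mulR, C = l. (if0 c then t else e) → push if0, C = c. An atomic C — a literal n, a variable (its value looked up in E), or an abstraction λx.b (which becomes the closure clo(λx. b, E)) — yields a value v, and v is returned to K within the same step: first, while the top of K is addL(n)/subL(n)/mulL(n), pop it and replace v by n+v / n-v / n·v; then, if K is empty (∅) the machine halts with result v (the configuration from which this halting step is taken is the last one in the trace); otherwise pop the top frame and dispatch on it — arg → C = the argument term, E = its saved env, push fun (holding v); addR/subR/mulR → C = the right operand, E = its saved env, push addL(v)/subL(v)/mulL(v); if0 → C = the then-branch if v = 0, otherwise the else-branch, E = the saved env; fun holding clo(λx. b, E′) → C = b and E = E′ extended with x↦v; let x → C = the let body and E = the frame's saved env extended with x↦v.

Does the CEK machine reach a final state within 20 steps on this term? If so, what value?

Answer: DIVERGES (no final state within 20 steps)

Machine steps:
t=0: [C=((λx. (x x)) (λx. (x x))) | E=∅ | K=∅]
t=1: [C=(λx. (x x)) | E=∅ | K=[arg]]
t=2: [C=(λx. (x x)) | E=∅ | K=[fun]]
t=3: [C=(x x) | E={x↦clo(λx. (x x), ∅)} | K=∅]
t=4: [C=x | E={x↦clo(λx. (x x), ∅)} | K=[arg]]
t=5: [C=x | E={x↦clo(λx. (x x), ∅)} | K=[fun]]
… configuration repeats with period 3 (steps 3–5 recur indefinitely) …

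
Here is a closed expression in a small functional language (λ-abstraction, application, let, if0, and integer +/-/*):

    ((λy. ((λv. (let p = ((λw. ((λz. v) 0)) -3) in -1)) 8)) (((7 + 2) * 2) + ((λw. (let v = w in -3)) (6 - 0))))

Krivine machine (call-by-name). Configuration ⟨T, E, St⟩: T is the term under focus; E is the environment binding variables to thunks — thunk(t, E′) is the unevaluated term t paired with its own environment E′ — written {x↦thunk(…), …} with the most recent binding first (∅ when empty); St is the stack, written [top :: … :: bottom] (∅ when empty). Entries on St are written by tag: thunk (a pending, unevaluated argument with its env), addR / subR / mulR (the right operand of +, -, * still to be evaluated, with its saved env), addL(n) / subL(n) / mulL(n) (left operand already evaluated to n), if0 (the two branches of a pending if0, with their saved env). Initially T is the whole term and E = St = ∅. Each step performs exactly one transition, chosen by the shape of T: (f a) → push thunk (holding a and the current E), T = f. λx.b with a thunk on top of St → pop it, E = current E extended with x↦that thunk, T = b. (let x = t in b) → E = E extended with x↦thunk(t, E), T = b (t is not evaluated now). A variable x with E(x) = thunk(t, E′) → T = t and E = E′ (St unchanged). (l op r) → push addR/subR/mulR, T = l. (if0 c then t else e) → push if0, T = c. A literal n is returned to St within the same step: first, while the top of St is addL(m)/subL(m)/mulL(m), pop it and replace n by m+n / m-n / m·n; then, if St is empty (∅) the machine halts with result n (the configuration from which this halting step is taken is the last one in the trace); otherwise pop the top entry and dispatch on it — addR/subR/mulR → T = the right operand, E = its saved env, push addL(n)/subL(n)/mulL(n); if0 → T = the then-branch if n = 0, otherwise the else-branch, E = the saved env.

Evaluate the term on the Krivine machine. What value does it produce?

Answer: -1

Derivation:
[0] <T=((λy. ((λv. (let p = ((λw. ((λz. v) 0)) -3) in -1)) 8)) (((7 + 2) * 2) + ((λw. (let v = w in -3)) (6 - 0)))), E=∅, St=∅>
[1] <T=(λy. ((λv. (let p = ((λw. ((λz. v) 0)) -3) in -1)) 8)), E=∅, St=[thunk]>
[2] <T=((λv. (let p = ((λw. ((λz. v) 0)) -3) in -1)) 8), E={y↦thunk((((7 + 2) * 2) + ((λw. (let v = w in -3)) (6 - 0))), ∅)}, St=∅>
[3] <T=(λv. (let p = ((λw. ((λz. v) 0)) -3) in -1)), E={y↦thunk((((7 + 2) * 2) + ((λw. (let v = w in -3)) (6 - 0))), ∅)}, St=[thunk]>
[4] <T=(let p = ((λw. ((λz. v) 0)) -3) in -1), E={v↦thunk(8, {y↦thunk((((7 + 2) * 2) + ((λw. (let v = w in -3)) (6 - 0))), ∅)}), y↦thunk((((7 + 2) * 2) + ((λw. (let v = w in -3)) (6 - 0))), ∅)}, St=∅>
[5] <T=-1, E={p↦thunk(((λw. ((λz. v) 0)) -3), {v↦thunk(8, {y↦thunk((((7 + 2) * 2) + ((λw. (let v = w in -3)) (6 - 0))), ∅)}), y↦thunk((((7 + 2) * 2) + ((λw. (let v = w in -3)) (6 - 0))), ∅)}), v↦thunk(8, {y↦thunk((((7 + 2) * 2) + ((λw. (let v = w in -3)) (6 - 0))), ∅)}), y↦thunk((((7 + 2) * 2) + ((λw. (let v = w in -3)) (6 - 0))), ∅)}, St=∅>
→ final value -1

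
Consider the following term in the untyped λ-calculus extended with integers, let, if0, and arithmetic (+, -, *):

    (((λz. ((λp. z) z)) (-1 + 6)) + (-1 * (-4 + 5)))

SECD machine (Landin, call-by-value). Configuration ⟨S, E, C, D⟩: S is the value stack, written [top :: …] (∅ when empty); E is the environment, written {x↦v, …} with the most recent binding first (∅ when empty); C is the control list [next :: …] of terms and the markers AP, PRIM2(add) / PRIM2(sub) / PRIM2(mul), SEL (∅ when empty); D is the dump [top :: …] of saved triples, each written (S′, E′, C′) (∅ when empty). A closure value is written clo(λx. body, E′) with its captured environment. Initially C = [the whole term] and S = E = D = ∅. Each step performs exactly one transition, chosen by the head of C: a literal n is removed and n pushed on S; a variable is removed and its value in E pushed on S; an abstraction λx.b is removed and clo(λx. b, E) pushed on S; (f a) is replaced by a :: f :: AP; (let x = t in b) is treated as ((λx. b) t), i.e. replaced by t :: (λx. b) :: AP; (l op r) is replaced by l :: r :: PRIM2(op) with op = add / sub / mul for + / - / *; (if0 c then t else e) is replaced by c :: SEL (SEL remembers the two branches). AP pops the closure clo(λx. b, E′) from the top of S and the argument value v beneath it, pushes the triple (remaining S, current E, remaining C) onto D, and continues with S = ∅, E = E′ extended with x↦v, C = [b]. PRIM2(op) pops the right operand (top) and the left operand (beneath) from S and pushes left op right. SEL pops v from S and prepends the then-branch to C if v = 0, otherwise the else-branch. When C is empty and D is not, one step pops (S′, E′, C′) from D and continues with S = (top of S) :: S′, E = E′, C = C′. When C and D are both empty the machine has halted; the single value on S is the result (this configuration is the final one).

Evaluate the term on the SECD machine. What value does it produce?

t=0: <S=∅, E=∅, C=[(((λz. ((λp. z) z)) (-1 + 6)) + (-1 * (-4 + 5)))], D=∅>
t=1: <S=∅, E=∅, C=[((λz. ((λp. z) z)) (-1 + 6)) :: (-1 * (-4 + 5)) :: PRIM2(add)], D=∅>
t=2: <S=∅, E=∅, C=[(-1 + 6) :: (λz. ((λp. z) z)) :: AP :: (-1 * (-4 + 5)) :: PRIM2(add)], D=∅>
t=3: <S=∅, E=∅, C=[-1 :: 6 :: PRIM2(add) :: (λz. ((λp. z) z)) :: AP :: (-1 * (-4 + 5)) :: PRIM2(add)], D=∅>
t=4: <S=[-1], E=∅, C=[6 :: PRIM2(add) :: (λz. ((λp. z) z)) :: AP :: (-1 * (-4 + 5)) :: PRIM2(add)], D=∅>
t=5: <S=[6 :: -1], E=∅, C=[PRIM2(add) :: (λz. ((λp. z) z)) :: AP :: (-1 * (-4 + 5)) :: PRIM2(add)], D=∅>
t=6: <S=[5], E=∅, C=[(λz. ((λp. z) z)) :: AP :: (-1 * (-4 + 5)) :: PRIM2(add)], D=∅>
t=7: <S=[clo(λz. ((λp. z) z), ∅) :: 5], E=∅, C=[AP :: (-1 * (-4 + 5)) :: PRIM2(add)], D=∅>
t=8: <S=∅, E={z↦5}, C=[((λp. z) z)], D=[(∅, ∅, [(-1 * (-4 + 5)) :: PRIM2(add)])]>
t=9: <S=∅, E={z↦5}, C=[z :: (λp. z) :: AP], D=[(∅, ∅, [(-1 * (-4 + 5)) :: PRIM2(add)])]>
t=10: <S=[5], E={z↦5}, C=[(λp. z) :: AP], D=[(∅, ∅, [(-1 * (-4 + 5)) :: PRIM2(add)])]>
t=11: <S=[clo(λp. z, {z↦5}) :: 5], E={z↦5}, C=[AP], D=[(∅, ∅, [(-1 * (-4 + 5)) :: PRIM2(add)])]>
t=12: <S=∅, E={p↦5, z↦5}, C=[z], D=[(∅, {z↦5}, ∅) :: (∅, ∅, [(-1 * (-4 + 5)) :: PRIM2(add)])]>
t=13: <S=[5], E={p↦5, z↦5}, C=∅, D=[(∅, {z↦5}, ∅) :: (∅, ∅, [(-1 * (-4 + 5)) :: PRIM2(add)])]>
t=14: <S=[5], E={z↦5}, C=∅, D=[(∅, ∅, [(-1 * (-4 + 5)) :: PRIM2(add)])]>
t=15: <S=[5], E=∅, C=[(-1 * (-4 + 5)) :: PRIM2(add)], D=∅>
t=16: <S=[5], E=∅, C=[-1 :: (-4 + 5) :: PRIM2(mul) :: PRIM2(add)], D=∅>
t=17: <S=[-1 :: 5], E=∅, C=[(-4 + 5) :: PRIM2(mul) :: PRIM2(add)], D=∅>
t=18: <S=[-1 :: 5], E=∅, C=[-4 :: 5 :: PRIM2(add) :: PRIM2(mul) :: PRIM2(add)], D=∅>
t=19: <S=[-4 :: -1 :: 5], E=∅, C=[5 :: PRIM2(add) :: PRIM2(mul) :: PRIM2(add)], D=∅>
t=20: <S=[5 :: -4 :: -1 :: 5], E=∅, C=[PRIM2(add) :: PRIM2(mul) :: PRIM2(add)], D=∅>
t=21: <S=[1 :: -1 :: 5], E=∅, C=[PRIM2(mul) :: PRIM2(add)], D=∅>
t=22: <S=[-1 :: 5], E=∅, C=[PRIM2(add)], D=∅>
t=23: <S=[4], E=∅, C=∅, D=∅>
→ final value 4

Answer: 4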